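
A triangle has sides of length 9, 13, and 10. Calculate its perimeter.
Perimeter = sum of all sides
Perimeter = 9 + 13 + 10
Perimeter = 32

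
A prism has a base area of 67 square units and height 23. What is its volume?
Volume = base area * height
Volume = 67 * 23
Volume = 1541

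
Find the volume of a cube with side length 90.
Volume = s³
Volume = 90³
Volume = 729000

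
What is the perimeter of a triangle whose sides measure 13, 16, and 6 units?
Perimeter = sum of all sides
Perimeter = 13 + 16 + 6
Perimeter = 35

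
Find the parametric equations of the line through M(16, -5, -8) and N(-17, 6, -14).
Direction vector d = N - M = (-33, 11, -6)
x = 16 - 33t, y = -5 + 11t, z = -8 - 6t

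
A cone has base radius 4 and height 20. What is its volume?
Volume = (1/3) * pi * r² * h
Volume = (1/3) * pi * 4² * 20
Volume = (1/3) * pi * 16 * 20
Volume = (1/3) * pi * 320
Volume = 335.10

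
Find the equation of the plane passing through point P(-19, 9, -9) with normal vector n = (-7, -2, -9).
d = n·P = (-7)(-19) + (-2)(9) + (-9)(-9) = 196
Plane: -7x - 2y - 9z = 196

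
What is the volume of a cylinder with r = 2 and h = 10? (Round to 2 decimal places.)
Volume = pi * r² * h
Volume = pi * 2² * 10
Volume = pi * 4 * 10
Volume = pi * 40
Volume = 125.66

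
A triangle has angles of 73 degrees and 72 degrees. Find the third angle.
Sum of angles in a triangle = 180 degrees
Third angle = 180 - 73 - 72
Third angle = 35 degrees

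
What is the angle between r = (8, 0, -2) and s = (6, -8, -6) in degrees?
r·s = 60, |r|² = 68, |s|² = 136
cos θ = 60/√9248 ≈ 0.6239
θ ≈ 51.4°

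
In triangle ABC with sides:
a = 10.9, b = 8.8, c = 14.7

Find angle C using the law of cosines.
cos(C) = (a² + b² - c²)/(2ab)
cos(C) = (10.9² + 8.8² - 14.7²)/(2·10.9·8.8) = -19.84/191.84 = -0.103420
C = arccos(-0.103420) = 95.94°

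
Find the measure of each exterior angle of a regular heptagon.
Exterior angle of a regular n-gon = 360/n
Exterior angle = 360/7
Exterior angle = 51.43 degrees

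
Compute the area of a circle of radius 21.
Area = pi * r²
Area = pi * 21²
Area = pi * 441
Area = 1385.44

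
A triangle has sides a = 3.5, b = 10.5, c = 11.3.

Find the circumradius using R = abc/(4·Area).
s = (a+b+c)/2 = 12.65
Area = √(s(s-a)(s-b)(s-c)) = √(12.65·9.15·2.15·1.35) = 18.3291
R = abc/(4·Area) = (3.5·10.5·11.3)/(4·18.3291) = 415.275/73.3164 = 5.664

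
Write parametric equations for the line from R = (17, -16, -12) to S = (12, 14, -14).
Direction vector d = S - R = (-5, 30, -2)
x = 17 - 5t, y = -16 + 30t, z = -12 - 2t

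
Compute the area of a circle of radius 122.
Area = pi * r²
Area = pi * 122²
Area = pi * 14884
Area = 46759.47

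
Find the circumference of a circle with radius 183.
Circumference = 2 * pi * r
Circumference = 2 * pi * 183
Circumference = 1149.82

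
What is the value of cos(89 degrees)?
cos(89 degrees) = 0.0175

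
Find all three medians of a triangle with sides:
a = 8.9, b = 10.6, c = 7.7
Using m_x = ½√(2y² + 2z² - x²):
m_a = ½√(2·10.6² + 2·7.7² - 8.9²) = ½√264.09 = 8.125
m_b = ½√(2·8.9² + 2·7.7² - 10.6²) = ½√164.64 = 6.416
m_c = ½√(2·8.9² + 2·10.6² - 7.7²) = ½√323.85 = 8.998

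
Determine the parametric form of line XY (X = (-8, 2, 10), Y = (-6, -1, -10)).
Direction vector d = Y - X = (2, -3, -20)
x = -8 + 2t, y = 2 - 3t, z = 10 - 20t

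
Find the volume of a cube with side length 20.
Volume = s³
Volume = 20³
Volume = 8000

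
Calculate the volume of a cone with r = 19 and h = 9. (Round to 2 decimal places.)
Volume = (1/3) * pi * r² * h
Volume = (1/3) * pi * 19² * 9
Volume = (1/3) * pi * 361 * 9
Volume = (1/3) * pi * 3249
Volume = 3402.34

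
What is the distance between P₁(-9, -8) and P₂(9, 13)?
Using the distance formula: d = sqrt((x₂-x₁)² + (y₂-y₁)²)
dx = 9 - (-9) = 18
dy = 13 - (-8) = 21
d = sqrt(18² + 21²) = sqrt(324 + 441) = sqrt(765) = 27.66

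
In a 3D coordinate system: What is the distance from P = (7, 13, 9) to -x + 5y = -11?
d = |(-1)(7) + 5(13) + 0(9) - (-11)| / √((-1)² + 5² + 0²) = 69/√26 = 13.53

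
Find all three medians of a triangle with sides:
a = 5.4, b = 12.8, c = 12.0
Using m_x = ½√(2y² + 2z² - x²):
m_a = ½√(2·12.8² + 2·12.0² - 5.4²) = ½√586.52 = 12.11
m_b = ½√(2·5.4² + 2·12.0² - 12.8²) = ½√182.48 = 6.754
m_c = ½√(2·5.4² + 2·12.8² - 12.0²) = ½√242 = 7.778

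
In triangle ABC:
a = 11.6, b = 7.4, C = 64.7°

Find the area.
Using A = ½ab·sin(C):
A = ½·11.6·7.4·sin(64.7°) = ½·85.84·0.904083 = 38.8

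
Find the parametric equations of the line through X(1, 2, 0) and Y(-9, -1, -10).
Direction vector d = Y - X = (-10, -3, -10)
x = 1 - 10t, y = 2 - 3t, z = 0 - 10t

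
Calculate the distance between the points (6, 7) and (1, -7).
Using the distance formula: d = sqrt((x₂-x₁)² + (y₂-y₁)²)
dx = 1 - 6 = -5
dy = (-7) - 7 = -14
d = sqrt((-5)² + (-14)²) = sqrt(25 + 196) = sqrt(221) = 14.87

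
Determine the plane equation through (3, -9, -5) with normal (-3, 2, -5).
d = n·P = (-3)(3) + (2)(-9) + (-5)(-5) = -2
Plane: -3x + 2y - 5z = -2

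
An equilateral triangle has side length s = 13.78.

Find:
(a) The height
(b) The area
(a) Height h = s·√3/2 = 13.78·√3/2 = 11.93
(b) Area = (√3/4)·s² = (√3/4)·13.78² = (√3/4)·189.888 = 82.22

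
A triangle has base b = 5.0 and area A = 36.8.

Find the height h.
A = ½bh  →  h = 2A/b
h = 2·36.8/5.0 = 14.72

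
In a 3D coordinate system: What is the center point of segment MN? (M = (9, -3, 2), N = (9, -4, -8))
Midpoint = ((9+9)/2, (-3-4)/2, (2-8)/2) = (9, -3.5, -3)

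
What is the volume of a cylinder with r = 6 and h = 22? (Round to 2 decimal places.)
Volume = pi * r² * h
Volume = pi * 6² * 22
Volume = pi * 36 * 22
Volume = pi * 792
Volume = 2488.14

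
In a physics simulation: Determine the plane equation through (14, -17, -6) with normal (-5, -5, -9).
d = n·P = (-5)(14) + (-5)(-17) + (-9)(-6) = 69
Plane: -5x - 5y - 9z = 69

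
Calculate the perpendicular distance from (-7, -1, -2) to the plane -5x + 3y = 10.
d = |(-5)(-7) + 3(-1) + 0(-2) - (10)| / √((-5)² + 3² + 0²) = 22/√34 = 3.773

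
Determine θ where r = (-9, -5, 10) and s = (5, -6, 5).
r·s = 35, |r|² = 206, |s|² = 86
cos θ = 35/√17716 ≈ 0.263
θ ≈ 74.75°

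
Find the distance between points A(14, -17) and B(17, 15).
Using the distance formula: d = sqrt((x₂-x₁)² + (y₂-y₁)²)
dx = 17 - 14 = 3
dy = 15 - (-17) = 32
d = sqrt(3² + 32²) = sqrt(9 + 1024) = sqrt(1033) = 32.14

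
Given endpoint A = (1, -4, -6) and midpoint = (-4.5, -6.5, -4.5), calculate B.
B = (2×(-4.5) - 1, 2×(-6.5) - (-4), 2×(-4.5) - (-6)) = (-10, -9, -3)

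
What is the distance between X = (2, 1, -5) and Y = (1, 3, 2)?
d = √[(-1)² + (2)² + (7)²] = √54 = 7.348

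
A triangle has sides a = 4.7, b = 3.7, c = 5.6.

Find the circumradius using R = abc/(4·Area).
s = (a+b+c)/2 = 7
Area = √(s(s-a)(s-b)(s-c)) = √(7·2.3·3.3·1.4) = 8.6245
R = abc/(4·Area) = (4.7·3.7·5.6)/(4·8.6245) = 97.384/34.498 = 2.823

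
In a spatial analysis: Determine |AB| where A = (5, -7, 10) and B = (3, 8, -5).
d = √[(-2)² + (15)² + (-15)²] = √454 = 21.31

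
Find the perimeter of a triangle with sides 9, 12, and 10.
Perimeter = sum of all sides
Perimeter = 9 + 12 + 10
Perimeter = 31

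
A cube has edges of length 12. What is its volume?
Volume = s³
Volume = 12³
Volume = 1728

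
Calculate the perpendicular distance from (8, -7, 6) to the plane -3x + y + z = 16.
d = |(-3)(8) + 1(-7) + 1(6) - (16)| / √((-3)² + 1² + 1²) = 41/√11 = 12.36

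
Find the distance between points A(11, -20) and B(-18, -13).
Using the distance formula: d = sqrt((x₂-x₁)² + (y₂-y₁)²)
dx = (-18) - 11 = -29
dy = (-13) - (-20) = 7
d = sqrt((-29)² + 7²) = sqrt(841 + 49) = sqrt(890) = 29.83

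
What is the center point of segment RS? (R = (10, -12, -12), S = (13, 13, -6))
Midpoint = ((10+13)/2, (-12+13)/2, (-12-6)/2) = (11.5, 0.5, -9)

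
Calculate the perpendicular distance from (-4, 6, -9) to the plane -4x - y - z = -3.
d = |(-4)(-4) + (-1)(6) + (-1)(-9) - (-3)| / √((-4)² + (-1)² + (-1)²) = 22/√18 = 5.185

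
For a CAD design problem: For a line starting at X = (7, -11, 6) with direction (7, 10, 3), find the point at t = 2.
P(2) = (7 + 7(2), -11 + 10(2), 6 + 3(2)) = (21, 9, 12)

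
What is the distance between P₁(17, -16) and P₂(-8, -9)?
Using the distance formula: d = sqrt((x₂-x₁)² + (y₂-y₁)²)
dx = (-8) - 17 = -25
dy = (-9) - (-16) = 7
d = sqrt((-25)² + 7²) = sqrt(625 + 49) = sqrt(674) = 25.96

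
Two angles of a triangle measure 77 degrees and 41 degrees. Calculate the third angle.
Sum of angles in a triangle = 180 degrees
Third angle = 180 - 77 - 41
Third angle = 62 degrees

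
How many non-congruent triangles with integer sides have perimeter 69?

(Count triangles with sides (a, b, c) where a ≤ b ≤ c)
With a ≤ b ≤ c and a + b + c = 69, the triangle inequality a + b > c gives c < 69/2, so c ≤ 34.
Iterate a from 1 to ⌊p/3⌋ = 23; for each a, b ranges from a to ⌊(p−a)/2⌋ with c = p − a − b, keeping only c ≥ b.
Triples: (1, 34, 34), (2, 33, 34), (3, 32, 34), …
Count = 108 triangles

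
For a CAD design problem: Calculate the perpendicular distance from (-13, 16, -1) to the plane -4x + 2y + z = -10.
d = |(-4)(-13) + 2(16) + 1(-1) - (-10)| / √((-4)² + 2² + 1²) = 93/√21 = 20.29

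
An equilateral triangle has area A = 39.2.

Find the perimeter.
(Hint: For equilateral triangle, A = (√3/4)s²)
A = (√3/4)s²  →  s² = 4A/√3 = 4·39.2/√3 = 90.5285
s = 9.51465
Perimeter = 3s = 28.54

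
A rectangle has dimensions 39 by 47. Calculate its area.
Area = length * width
Area = 39 * 47
Area = 1833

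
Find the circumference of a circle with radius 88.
Circumference = 2 * pi * r
Circumference = 2 * pi * 88
Circumference = 552.92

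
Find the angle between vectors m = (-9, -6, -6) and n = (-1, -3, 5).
m·n = -3, |m|² = 153, |n|² = 35
cos θ = -3/√5355 ≈ -0.041
θ ≈ 92.35°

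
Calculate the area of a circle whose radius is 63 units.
Area = pi * r²
Area = pi * 63²
Area = pi * 3969
Area = 12468.98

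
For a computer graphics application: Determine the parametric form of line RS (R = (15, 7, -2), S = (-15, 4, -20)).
Direction vector d = S - R = (-30, -3, -18)
x = 15 - 30t, y = 7 - 3t, z = -2 - 18t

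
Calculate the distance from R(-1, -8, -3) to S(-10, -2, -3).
d = √[(-9)² + (6)² + (0)²] = √117 = 10.82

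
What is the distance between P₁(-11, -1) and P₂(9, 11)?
Using the distance formula: d = sqrt((x₂-x₁)² + (y₂-y₁)²)
dx = 9 - (-11) = 20
dy = 11 - (-1) = 12
d = sqrt(20² + 12²) = sqrt(400 + 144) = sqrt(544) = 23.32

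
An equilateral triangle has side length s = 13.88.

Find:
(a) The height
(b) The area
(a) Height h = s·√3/2 = 13.88·√3/2 = 12.02
(b) Area = (√3/4)·s² = (√3/4)·13.88² = (√3/4)·192.654 = 83.42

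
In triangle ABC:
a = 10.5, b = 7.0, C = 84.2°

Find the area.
Using A = ½ab·sin(C):
A = ½·10.5·7.0·sin(84.2°) = ½·73.5·0.994881 = 36.56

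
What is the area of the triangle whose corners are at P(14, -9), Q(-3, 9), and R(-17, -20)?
Using the coordinate formula: Area = (1/2)|x₁(y₂-y₃) + x₂(y₃-y₁) + x₃(y₁-y₂)|
Area = (1/2)|14(9-(-20)) + (-3)((-20)-(-9)) + (-17)((-9)-9)|
Area = (1/2)|14*29 + (-3)*(-11) + (-17)*(-18)|
Area = (1/2)|406 + 33 + 306|
Area = (1/2)*745 = 372.50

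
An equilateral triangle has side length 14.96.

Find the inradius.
For an equilateral triangle, r = s/(2√3) where s is the side.
r = 14.96/(2√3) = 14.96/3.464102 = 4.319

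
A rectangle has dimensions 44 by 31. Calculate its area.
Area = length * width
Area = 44 * 31
Area = 1364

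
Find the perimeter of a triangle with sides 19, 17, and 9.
Perimeter = sum of all sides
Perimeter = 19 + 17 + 9
Perimeter = 45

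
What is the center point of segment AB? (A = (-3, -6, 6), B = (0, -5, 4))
Midpoint = ((-3+0)/2, (-6-5)/2, (6+4)/2) = (-1.5, -5.5, 5)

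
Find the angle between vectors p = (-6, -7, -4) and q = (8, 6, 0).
p·q = -90, |p|² = 101, |q|² = 100
cos θ = -90/√10100 ≈ -0.8955
θ ≈ 153.6°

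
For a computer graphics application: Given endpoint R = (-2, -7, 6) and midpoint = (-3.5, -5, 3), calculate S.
S = (2×(-3.5) - (-2), 2×(-5) - (-7), 2×3 - 6) = (-5, -3, 0)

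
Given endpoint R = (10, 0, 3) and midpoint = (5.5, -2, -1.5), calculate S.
S = (2×5.5 - 10, 2×(-2) - 0, 2×(-1.5) - 3) = (1, -4, -6)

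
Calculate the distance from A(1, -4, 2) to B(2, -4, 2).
d = √[(1)² + (0)² + (0)²] = √1 = 1.0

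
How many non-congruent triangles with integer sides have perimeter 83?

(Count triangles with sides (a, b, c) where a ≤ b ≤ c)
With a ≤ b ≤ c and a + b + c = 83, the triangle inequality a + b > c gives c < 83/2, so c ≤ 41.
Iterate a from 1 to ⌊p/3⌋ = 27; for each a, b ranges from a to ⌊(p−a)/2⌋ with c = p − a − b, keeping only c ≥ b.
Triples: (1, 41, 41), (2, 40, 41), (3, 39, 41), …
Count = 154 triangles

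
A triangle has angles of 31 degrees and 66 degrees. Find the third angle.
Sum of angles in a triangle = 180 degrees
Third angle = 180 - 31 - 66
Third angle = 83 degrees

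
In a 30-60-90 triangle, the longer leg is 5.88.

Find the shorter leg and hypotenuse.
In a 30-60-90 triangle, sides are in ratio 1 : √3 : 2.
Long leg = short leg·√3  →  short leg = 5.88/√3 = 3.395
Hypotenuse = 2·(short leg) = 2·5.88/√3 = 6.79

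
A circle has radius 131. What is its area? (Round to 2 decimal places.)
Area = pi * r²
Area = pi * 131²
Area = pi * 17161
Area = 53912.87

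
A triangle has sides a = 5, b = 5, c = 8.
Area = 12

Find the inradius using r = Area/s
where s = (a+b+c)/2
s = (5+5+8)/2 = 9
r = Area/s = 12/9 = 1.333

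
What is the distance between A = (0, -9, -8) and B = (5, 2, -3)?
d = √[(5)² + (11)² + (5)²] = √171 = 13.08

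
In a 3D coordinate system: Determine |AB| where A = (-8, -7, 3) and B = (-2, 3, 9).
d = √[(6)² + (10)² + (6)²] = √172 = 13.11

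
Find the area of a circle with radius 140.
Area = pi * r²
Area = pi * 140²
Area = pi * 19600
Area = 61575.22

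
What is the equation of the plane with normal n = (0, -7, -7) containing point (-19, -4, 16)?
d = n·P = (0)(-19) + (-7)(-4) + (-7)(16) = -84
Plane: -7y - 7z = -84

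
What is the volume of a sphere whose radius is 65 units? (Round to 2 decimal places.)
Volume = (4/3) * pi * r³
Volume = (4/3) * pi * 65³
Volume = (4/3) * pi * 274625
Volume = 1150346.51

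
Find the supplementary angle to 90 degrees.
Supplementary angles sum to 180 degrees.
Other angle = 180 - 90
Other angle = 90 degrees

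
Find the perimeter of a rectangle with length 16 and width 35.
Perimeter = 2 * (length + width)
Perimeter = 2 * (16 + 35)
Perimeter = 2 * 51
Perimeter = 102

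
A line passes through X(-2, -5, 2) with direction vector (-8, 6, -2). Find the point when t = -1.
P(-1) = (-2 + (-8)(-1), -5 + 6(-1), 2 + (-2)(-1)) = (6, -11, 4)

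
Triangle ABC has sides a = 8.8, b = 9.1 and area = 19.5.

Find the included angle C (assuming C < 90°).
Area = ½ab·sin(C)  →  sin(C) = 2·Area/(ab)
sin(C) = 2·19.5/(8.8·9.1) = 0.487013
C = arcsin(0.487013) = 29.14°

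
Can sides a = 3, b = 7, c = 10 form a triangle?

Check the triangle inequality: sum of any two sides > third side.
No: 3 + 7 = 10 is not > 10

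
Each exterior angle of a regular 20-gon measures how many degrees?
Exterior angle of a regular n-gon = 360/n
Exterior angle = 360/20
Exterior angle = 18 degrees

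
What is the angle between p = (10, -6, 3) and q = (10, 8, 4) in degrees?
p·q = 64, |p|² = 145, |q|² = 180
cos θ = 64/√26100 ≈ 0.3962
θ ≈ 66.66°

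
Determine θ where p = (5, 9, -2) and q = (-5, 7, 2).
p·q = 34, |p|² = 110, |q|² = 78
cos θ = 34/√8580 ≈ 0.3671
θ ≈ 68.47°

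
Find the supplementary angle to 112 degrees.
Supplementary angles sum to 180 degrees.
Other angle = 180 - 112
Other angle = 68 degrees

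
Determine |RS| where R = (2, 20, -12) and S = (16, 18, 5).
d = √[(14)² + (-2)² + (17)²] = √489 = 22.11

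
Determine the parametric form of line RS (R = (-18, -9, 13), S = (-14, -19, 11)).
Direction vector d = S - R = (4, -10, -2)
x = -18 + 4t, y = -9 - 10t, z = 13 - 2t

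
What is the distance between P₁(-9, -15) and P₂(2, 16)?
Using the distance formula: d = sqrt((x₂-x₁)² + (y₂-y₁)²)
dx = 2 - (-9) = 11
dy = 16 - (-15) = 31
d = sqrt(11² + 31²) = sqrt(121 + 961) = sqrt(1082) = 32.89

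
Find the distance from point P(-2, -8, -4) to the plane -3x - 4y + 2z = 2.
d = |(-3)(-2) + (-4)(-8) + 2(-4) - (2)| / √((-3)² + (-4)² + 2²) = 28/√29 = 5.199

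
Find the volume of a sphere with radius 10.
Volume = (4/3) * pi * r³
Volume = (4/3) * pi * 10³
Volume = (4/3) * pi * 1000
Volume = 4188.79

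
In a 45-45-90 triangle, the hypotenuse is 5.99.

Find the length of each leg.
In a 45-45-90 triangle, hypotenuse = leg·√2  →  leg = hypotenuse/√2
leg = 5.99/√2 = 4.236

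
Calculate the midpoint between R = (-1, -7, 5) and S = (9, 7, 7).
Midpoint = ((-1+9)/2, (-7+7)/2, (5+7)/2) = (4, 0, 6)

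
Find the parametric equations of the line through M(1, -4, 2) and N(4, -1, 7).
Direction vector d = N - M = (3, 3, 5)
x = 1 + 3t, y = -4 + 3t, z = 2 + 5t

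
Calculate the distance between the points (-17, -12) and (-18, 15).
Using the distance formula: d = sqrt((x₂-x₁)² + (y₂-y₁)²)
dx = (-18) - (-17) = -1
dy = 15 - (-12) = 27
d = sqrt((-1)² + 27²) = sqrt(1 + 729) = sqrt(730) = 27.02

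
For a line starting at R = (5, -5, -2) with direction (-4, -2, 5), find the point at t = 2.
P(2) = (5 + (-4)(2), -5 + (-2)(2), -2 + 5(2)) = (-3, -9, 8)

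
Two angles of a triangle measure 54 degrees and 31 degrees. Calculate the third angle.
Sum of angles in a triangle = 180 degrees
Third angle = 180 - 54 - 31
Third angle = 95 degrees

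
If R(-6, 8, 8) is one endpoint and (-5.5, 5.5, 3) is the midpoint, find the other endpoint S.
S = (2×(-5.5) - (-6), 2×5.5 - 8, 2×3 - 8) = (-5, 3, -2)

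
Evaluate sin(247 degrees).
sin(247 degrees) = -0.9205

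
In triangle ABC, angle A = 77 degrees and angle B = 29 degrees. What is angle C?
Sum of angles in a triangle = 180 degrees
Third angle = 180 - 77 - 29
Third angle = 74 degrees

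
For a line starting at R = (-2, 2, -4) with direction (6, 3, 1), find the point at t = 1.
P(1) = (-2 + 6(1), 2 + 3(1), -4 + 1(1)) = (4, 5, -3)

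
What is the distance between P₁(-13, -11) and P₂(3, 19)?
Using the distance formula: d = sqrt((x₂-x₁)² + (y₂-y₁)²)
dx = 3 - (-13) = 16
dy = 19 - (-11) = 30
d = sqrt(16² + 30²) = sqrt(256 + 900) = sqrt(1156) = 34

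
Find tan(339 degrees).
tan(339 degrees) = -0.3839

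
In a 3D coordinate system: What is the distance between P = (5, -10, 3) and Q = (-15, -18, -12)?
d = √[(-20)² + (-8)² + (-15)²] = √689 = 26.25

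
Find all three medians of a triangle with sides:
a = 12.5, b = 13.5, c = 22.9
Using m_x = ½√(2y² + 2z² - x²):
m_a = ½√(2·13.5² + 2·22.9² - 12.5²) = ½√1257.07 = 17.73
m_b = ½√(2·12.5² + 2·22.9² - 13.5²) = ½√1179.07 = 17.17
m_c = ½√(2·12.5² + 2·13.5² - 22.9²) = ½√152.59 = 6.176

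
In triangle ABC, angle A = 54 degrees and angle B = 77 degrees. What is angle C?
Sum of angles in a triangle = 180 degrees
Third angle = 180 - 54 - 77
Third angle = 49 degrees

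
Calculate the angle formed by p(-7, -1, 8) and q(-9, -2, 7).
p·q = 121, |p|² = 114, |q|² = 134
cos θ = 121/√15276 ≈ 0.979
θ ≈ 11.76°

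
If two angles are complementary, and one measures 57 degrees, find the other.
Complementary angles sum to 90 degrees.
Other angle = 90 - 57
Other angle = 33 degrees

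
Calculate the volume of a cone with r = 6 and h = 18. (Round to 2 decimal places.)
Volume = (1/3) * pi * r² * h
Volume = (1/3) * pi * 6² * 18
Volume = (1/3) * pi * 36 * 18
Volume = (1/3) * pi * 648
Volume = 678.58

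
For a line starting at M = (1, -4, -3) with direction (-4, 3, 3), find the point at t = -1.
P(-1) = (1 + (-4)(-1), -4 + 3(-1), -3 + 3(-1)) = (5, -7, -6)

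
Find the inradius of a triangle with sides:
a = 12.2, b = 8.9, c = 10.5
s = (a+b+c)/2 = (12.2+8.9+10.5)/2 = 15.8
Area = √(s(s-a)(s-b)(s-c)) = √(15.8·3.6·6.9·5.3) = 45.6081
r = Area/s = 45.6081/15.8 = 2.887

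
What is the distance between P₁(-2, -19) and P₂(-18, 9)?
Using the distance formula: d = sqrt((x₂-x₁)² + (y₂-y₁)²)
dx = (-18) - (-2) = -16
dy = 9 - (-19) = 28
d = sqrt((-16)² + 28²) = sqrt(256 + 784) = sqrt(1040) = 32.25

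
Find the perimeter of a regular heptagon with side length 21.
Perimeter = number of sides * side length
Perimeter = 7 * 21
Perimeter = 147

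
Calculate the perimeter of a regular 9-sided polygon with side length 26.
Perimeter = number of sides * side length
Perimeter = 9 * 26
Perimeter = 234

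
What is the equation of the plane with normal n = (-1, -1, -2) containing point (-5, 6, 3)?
d = n·P = (-1)(-5) + (-1)(6) + (-2)(3) = -7
Plane: -x - y - 2z = -7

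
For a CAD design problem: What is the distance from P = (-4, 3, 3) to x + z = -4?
d = |1(-4) + 0(3) + 1(3) - (-4)| / √(1² + 0² + 1²) = 3/√2 = 2.121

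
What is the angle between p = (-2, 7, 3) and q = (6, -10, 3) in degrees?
p·q = -73, |p|² = 62, |q|² = 145
cos θ = -73/√8990 ≈ -0.7699
θ ≈ 140.3°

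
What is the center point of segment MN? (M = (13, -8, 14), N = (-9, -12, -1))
Midpoint = ((13-9)/2, (-8-12)/2, (14-1)/2) = (2, -10, 6.5)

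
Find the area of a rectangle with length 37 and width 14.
Area = length * width
Area = 37 * 14
Area = 518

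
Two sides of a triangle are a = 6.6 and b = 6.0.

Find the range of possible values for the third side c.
By the triangle inequality: |a - b| < c < a + b
|6.6 - 6.0| < c < 6.6 + 6.0
0.6 < c < 12.6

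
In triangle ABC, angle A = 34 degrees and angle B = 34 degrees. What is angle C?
Sum of angles in a triangle = 180 degrees
Third angle = 180 - 34 - 34
Third angle = 112 degrees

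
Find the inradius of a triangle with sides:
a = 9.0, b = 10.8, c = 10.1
s = (a+b+c)/2 = (9.0+10.8+10.1)/2 = 14.95
Area = √(s(s-a)(s-b)(s-c)) = √(14.95·5.95·4.15·4.85) = 42.313
r = Area/s = 42.313/14.95 = 2.83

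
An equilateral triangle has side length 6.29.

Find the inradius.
For an equilateral triangle, r = s/(2√3) where s is the side.
r = 6.29/(2√3) = 6.29/3.464102 = 1.816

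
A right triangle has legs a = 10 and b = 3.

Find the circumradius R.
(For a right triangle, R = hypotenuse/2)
Hypotenuse c = √(10² + 3²) = √109 = 10.4403
R = c/2 = 5.22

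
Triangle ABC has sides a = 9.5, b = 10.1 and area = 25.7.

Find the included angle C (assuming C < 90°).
Area = ½ab·sin(C)  →  sin(C) = 2·Area/(ab)
sin(C) = 2·25.7/(9.5·10.1) = 0.535696
C = arcsin(0.535696) = 32.39°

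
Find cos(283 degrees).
cos(283 degrees) = 0.225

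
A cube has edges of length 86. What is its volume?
Volume = s³
Volume = 86³
Volume = 636056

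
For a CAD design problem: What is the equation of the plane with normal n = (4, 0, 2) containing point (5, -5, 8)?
d = n·P = (4)(5) + (0)(-5) + (2)(8) = 36
Plane: 4x + 2z = 36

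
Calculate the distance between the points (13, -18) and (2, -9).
Using the distance formula: d = sqrt((x₂-x₁)² + (y₂-y₁)²)
dx = 2 - 13 = -11
dy = (-9) - (-18) = 9
d = sqrt((-11)² + 9²) = sqrt(121 + 81) = sqrt(202) = 14.21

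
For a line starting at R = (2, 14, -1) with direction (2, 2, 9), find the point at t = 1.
P(1) = (2 + 2(1), 14 + 2(1), -1 + 9(1)) = (4, 16, 8)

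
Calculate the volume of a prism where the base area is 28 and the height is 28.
Volume = base area * height
Volume = 28 * 28
Volume = 784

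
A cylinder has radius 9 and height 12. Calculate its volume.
Volume = pi * r² * h
Volume = pi * 9² * 12
Volume = pi * 81 * 12
Volume = pi * 972
Volume = 3053.63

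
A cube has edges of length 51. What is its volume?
Volume = s³
Volume = 51³
Volume = 132651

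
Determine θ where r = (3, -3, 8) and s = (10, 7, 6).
r·s = 57, |r|² = 82, |s|² = 185
cos θ = 57/√15170 ≈ 0.4628
θ ≈ 62.43°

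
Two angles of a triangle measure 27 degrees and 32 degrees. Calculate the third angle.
Sum of angles in a triangle = 180 degrees
Third angle = 180 - 27 - 32
Third angle = 121 degrees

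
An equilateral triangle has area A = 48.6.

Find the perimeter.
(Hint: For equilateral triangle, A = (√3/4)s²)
A = (√3/4)s²  →  s² = 4A/√3 = 4·48.6/√3 = 112.237
s = 10.5942
Perimeter = 3s = 31.78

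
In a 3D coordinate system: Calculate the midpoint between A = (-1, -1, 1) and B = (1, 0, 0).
Midpoint = ((-1+1)/2, (-1+0)/2, (1+0)/2) = (0, -0.5, 0.5)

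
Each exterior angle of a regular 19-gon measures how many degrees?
Exterior angle of a regular n-gon = 360/n
Exterior angle = 360/19
Exterior angle = 18.95 degrees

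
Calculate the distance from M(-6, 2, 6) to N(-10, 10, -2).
d = √[(-4)² + (8)² + (-8)²] = √144 = 12.0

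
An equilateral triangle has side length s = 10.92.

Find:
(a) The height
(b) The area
(a) Height h = s·√3/2 = 10.92·√3/2 = 9.457
(b) Area = (√3/4)·s² = (√3/4)·10.92² = (√3/4)·119.246 = 51.64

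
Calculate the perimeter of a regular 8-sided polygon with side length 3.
Perimeter = number of sides * side length
Perimeter = 8 * 3
Perimeter = 24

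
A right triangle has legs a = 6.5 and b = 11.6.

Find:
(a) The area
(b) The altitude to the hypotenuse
(a) Area = ½ab = ½·6.5·11.6 = 37.7
(b) Hypotenuse c = √(6.5² + 11.6²) = √176.81 = 13.297
    Area = ½·c·h_c  →  h_c = 2·Area/c = 2·37.7/13.297 = 5.67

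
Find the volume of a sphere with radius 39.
Volume = (4/3) * pi * r³
Volume = (4/3) * pi * 39³
Volume = (4/3) * pi * 59319
Volume = 248474.85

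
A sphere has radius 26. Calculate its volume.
Volume = (4/3) * pi * r³
Volume = (4/3) * pi * 26³
Volume = (4/3) * pi * 17576
Volume = 73622.18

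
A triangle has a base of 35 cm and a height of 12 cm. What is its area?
Area = (1/2) * base * height
Area = (1/2) * 35 * 12
Area = 210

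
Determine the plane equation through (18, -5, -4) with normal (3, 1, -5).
d = n·P = (3)(18) + (1)(-5) + (-5)(-4) = 69
Plane: 3x + y - 5z = 69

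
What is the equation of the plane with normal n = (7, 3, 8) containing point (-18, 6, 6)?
d = n·P = (7)(-18) + (3)(6) + (8)(6) = -60
Plane: 7x + 3y + 8z = -60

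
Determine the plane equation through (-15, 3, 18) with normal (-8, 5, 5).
d = n·P = (-8)(-15) + (5)(3) + (5)(18) = 225
Plane: -8x + 5y + 5z = 225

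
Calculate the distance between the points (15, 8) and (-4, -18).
Using the distance formula: d = sqrt((x₂-x₁)² + (y₂-y₁)²)
dx = (-4) - 15 = -19
dy = (-18) - 8 = -26
d = sqrt((-19)² + (-26)²) = sqrt(361 + 676) = sqrt(1037) = 32.20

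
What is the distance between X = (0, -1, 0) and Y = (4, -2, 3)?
d = √[(4)² + (-1)² + (3)²] = √26 = 5.099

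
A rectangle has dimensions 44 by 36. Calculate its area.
Area = length * width
Area = 44 * 36
Area = 1584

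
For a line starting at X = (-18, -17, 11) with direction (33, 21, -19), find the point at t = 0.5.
P(0.5) = (-18 + 33(0.5), -17 + 21(0.5), 11 + (-19)(0.5)) = (-1.5, -6.5, 1.5)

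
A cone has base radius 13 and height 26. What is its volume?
Volume = (1/3) * pi * r² * h
Volume = (1/3) * pi * 13² * 26
Volume = (1/3) * pi * 169 * 26
Volume = (1/3) * pi * 4394
Volume = 4601.39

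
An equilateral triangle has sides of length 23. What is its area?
Area = (sqrt(3)/4) * s²
Area = (sqrt(3)/4) * 23²
Area = (sqrt(3)/4) * 529
Area = 229.06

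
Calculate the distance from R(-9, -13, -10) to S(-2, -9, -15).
d = √[(7)² + (4)² + (-5)²] = √90 = 9.487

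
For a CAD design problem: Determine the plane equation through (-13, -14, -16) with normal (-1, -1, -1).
d = n·P = (-1)(-13) + (-1)(-14) + (-1)(-16) = 43
Plane: -x - y - z = 43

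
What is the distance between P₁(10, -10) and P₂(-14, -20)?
Using the distance formula: d = sqrt((x₂-x₁)² + (y₂-y₁)²)
dx = (-14) - 10 = -24
dy = (-20) - (-10) = -10
d = sqrt((-24)² + (-10)²) = sqrt(576 + 100) = sqrt(676) = 26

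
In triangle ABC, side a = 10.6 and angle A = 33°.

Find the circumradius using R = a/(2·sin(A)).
R = a/(2·sin(A)) = 10.6/(2·sin(33°))
R = 10.6/(2·0.544639) = 10.6/1.089278 = 9.731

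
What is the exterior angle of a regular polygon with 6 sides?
Exterior angle of a regular n-gon = 360/n
Exterior angle = 360/6
Exterior angle = 60 degrees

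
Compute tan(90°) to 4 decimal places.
tan(90 degrees) = undefined
Decimal approximation: undefined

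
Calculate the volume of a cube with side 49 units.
Volume = s³
Volume = 49³
Volume = 117649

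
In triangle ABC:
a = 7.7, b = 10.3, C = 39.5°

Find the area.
Using A = ½ab·sin(C):
A = ½·7.7·10.3·sin(39.5°) = ½·79.31·0.636078 = 25.22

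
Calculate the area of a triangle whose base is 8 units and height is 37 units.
Area = (1/2) * base * height
Area = (1/2) * 8 * 37
Area = 148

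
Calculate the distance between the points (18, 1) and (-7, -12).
Using the distance formula: d = sqrt((x₂-x₁)² + (y₂-y₁)²)
dx = (-7) - 18 = -25
dy = (-12) - 1 = -13
d = sqrt((-25)² + (-13)²) = sqrt(625 + 169) = sqrt(794) = 28.18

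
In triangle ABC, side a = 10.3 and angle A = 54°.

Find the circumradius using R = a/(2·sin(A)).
R = a/(2·sin(A)) = 10.3/(2·sin(54°))
R = 10.3/(2·0.809017) = 10.3/1.618034 = 6.366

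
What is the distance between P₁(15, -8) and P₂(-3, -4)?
Using the distance formula: d = sqrt((x₂-x₁)² + (y₂-y₁)²)
dx = (-3) - 15 = -18
dy = (-4) - (-8) = 4
d = sqrt((-18)² + 4²) = sqrt(324 + 16) = sqrt(340) = 18.44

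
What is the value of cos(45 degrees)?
cos(45 degrees) = sqrt(2)/2
Decimal approximation: 0.7071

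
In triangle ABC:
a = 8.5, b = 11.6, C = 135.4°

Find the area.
Using A = ½ab·sin(C):
A = ½·8.5·11.6·sin(135.4°) = ½·98.6·0.702153 = 34.62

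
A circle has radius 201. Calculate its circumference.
Circumference = 2 * pi * r
Circumference = 2 * pi * 201
Circumference = 1262.92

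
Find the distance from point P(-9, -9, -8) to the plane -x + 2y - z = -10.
d = |(-1)(-9) + 2(-9) + (-1)(-8) - (-10)| / √((-1)² + 2² + (-1)²) = 9/√6 = 3.674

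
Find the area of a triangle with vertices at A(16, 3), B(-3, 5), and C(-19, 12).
Using the coordinate formula: Area = (1/2)|x₁(y₂-y₃) + x₂(y₃-y₁) + x₃(y₁-y₂)|
Area = (1/2)|16(5-12) + (-3)(12-3) + (-19)(3-5)|
Area = (1/2)|16*(-7) + (-3)*9 + (-19)*(-2)|
Area = (1/2)|(-112) + (-27) + 38|
Area = (1/2)*101 = 50.50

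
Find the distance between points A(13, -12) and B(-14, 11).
Using the distance formula: d = sqrt((x₂-x₁)² + (y₂-y₁)²)
dx = (-14) - 13 = -27
dy = 11 - (-12) = 23
d = sqrt((-27)² + 23²) = sqrt(729 + 529) = sqrt(1258) = 35.47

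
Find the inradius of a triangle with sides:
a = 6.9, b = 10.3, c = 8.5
s = (a+b+c)/2 = (6.9+10.3+8.5)/2 = 12.85
Area = √(s(s-a)(s-b)(s-c)) = √(12.85·5.95·2.55·4.35) = 29.1222
r = Area/s = 29.1222/12.85 = 2.266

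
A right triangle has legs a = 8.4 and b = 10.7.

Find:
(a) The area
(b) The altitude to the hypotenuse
(a) Area = ½ab = ½·8.4·10.7 = 44.94
(b) Hypotenuse c = √(8.4² + 10.7²) = √185.05 = 13.6033
    Area = ½·c·h_c  →  h_c = 2·Area/c = 2·44.94/13.6033 = 6.607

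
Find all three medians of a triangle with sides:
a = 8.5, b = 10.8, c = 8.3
Using m_x = ½√(2y² + 2z² - x²):
m_a = ½√(2·10.8² + 2·8.3² - 8.5²) = ½√298.81 = 8.643
m_b = ½√(2·8.5² + 2·8.3² - 10.8²) = ½√165.64 = 6.435
m_c = ½√(2·8.5² + 2·10.8² - 8.3²) = ½√308.89 = 8.788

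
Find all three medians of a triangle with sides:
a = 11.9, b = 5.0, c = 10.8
Using m_x = ½√(2y² + 2z² - x²):
m_a = ½√(2·5.0² + 2·10.8² - 11.9²) = ½√141.67 = 5.951
m_b = ½√(2·11.9² + 2·10.8² - 5.0²) = ½√491.5 = 11.08
m_c = ½√(2·11.9² + 2·5.0² - 10.8²) = ½√216.58 = 7.358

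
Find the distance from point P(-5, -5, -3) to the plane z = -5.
d = |0(-5) + 0(-5) + 1(-3) - (-5)| / √(0² + 0² + 1²) = 2/√1 = 2.0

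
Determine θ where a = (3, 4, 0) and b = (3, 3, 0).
a·b = 21, |a|² = 25, |b|² = 18
cos θ = 21/√450 ≈ 0.9899
θ ≈ 8.13°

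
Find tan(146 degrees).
tan(146 degrees) = -0.6745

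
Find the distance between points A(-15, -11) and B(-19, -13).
Using the distance formula: d = sqrt((x₂-x₁)² + (y₂-y₁)²)
dx = (-19) - (-15) = -4
dy = (-13) - (-11) = -2
d = sqrt((-4)² + (-2)²) = sqrt(16 + 4) = sqrt(20) = 4.47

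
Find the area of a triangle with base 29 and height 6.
Area = (1/2) * base * height
Area = (1/2) * 29 * 6
Area = 87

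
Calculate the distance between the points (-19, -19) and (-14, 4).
Using the distance formula: d = sqrt((x₂-x₁)² + (y₂-y₁)²)
dx = (-14) - (-19) = 5
dy = 4 - (-19) = 23
d = sqrt(5² + 23²) = sqrt(25 + 529) = sqrt(554) = 23.54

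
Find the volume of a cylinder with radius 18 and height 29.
Volume = pi * r² * h
Volume = pi * 18² * 29
Volume = pi * 324 * 29
Volume = pi * 9396
Volume = 29518.40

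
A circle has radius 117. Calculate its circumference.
Circumference = 2 * pi * r
Circumference = 2 * pi * 117
Circumference = 735.13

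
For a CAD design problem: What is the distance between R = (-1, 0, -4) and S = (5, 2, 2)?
d = √[(6)² + (2)² + (6)²] = √76 = 8.718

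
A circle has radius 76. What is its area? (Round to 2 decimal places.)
Area = pi * r²
Area = pi * 76²
Area = pi * 5776
Area = 18145.84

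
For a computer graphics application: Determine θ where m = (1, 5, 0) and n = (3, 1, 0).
m·n = 8, |m|² = 26, |n|² = 10
cos θ = 8/√260 ≈ 0.4961
θ ≈ 60.26°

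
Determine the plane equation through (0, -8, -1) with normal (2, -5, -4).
d = n·P = (2)(0) + (-5)(-8) + (-4)(-1) = 44
Plane: 2x - 5y - 4z = 44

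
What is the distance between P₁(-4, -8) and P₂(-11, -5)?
Using the distance formula: d = sqrt((x₂-x₁)² + (y₂-y₁)²)
dx = (-11) - (-4) = -7
dy = (-5) - (-8) = 3
d = sqrt((-7)² + 3²) = sqrt(49 + 9) = sqrt(58) = 7.62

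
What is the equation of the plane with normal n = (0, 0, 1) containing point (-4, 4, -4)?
d = n·P = (0)(-4) + (0)(4) + (1)(-4) = -4
Plane: z = -4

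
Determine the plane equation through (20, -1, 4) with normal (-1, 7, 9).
d = n·P = (-1)(20) + (7)(-1) + (9)(4) = 9
Plane: -x + 7y + 9z = 9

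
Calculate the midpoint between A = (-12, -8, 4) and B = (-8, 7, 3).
Midpoint = ((-12-8)/2, (-8+7)/2, (4+3)/2) = (-10, -0.5, 3.5)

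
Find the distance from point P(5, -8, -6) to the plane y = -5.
d = |0(5) + 1(-8) + 0(-6) - (-5)| / √(0² + 1² + 0²) = 3/√1 = 3.0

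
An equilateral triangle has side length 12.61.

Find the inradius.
For an equilateral triangle, r = s/(2√3) where s is the side.
r = 12.61/(2√3) = 12.61/3.464102 = 3.64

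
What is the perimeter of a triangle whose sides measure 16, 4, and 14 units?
Perimeter = sum of all sides
Perimeter = 16 + 4 + 14
Perimeter = 34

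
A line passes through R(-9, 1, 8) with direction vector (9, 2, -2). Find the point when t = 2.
P(2) = (-9 + 9(2), 1 + 2(2), 8 + (-2)(2)) = (9, 5, 4)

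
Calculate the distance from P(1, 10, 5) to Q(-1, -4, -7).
d = √[(-2)² + (-14)² + (-12)²] = √344 = 18.55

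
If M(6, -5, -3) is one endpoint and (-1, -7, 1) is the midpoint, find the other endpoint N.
N = (2×(-1) - 6, 2×(-7) - (-5), 2×1 - (-3)) = (-8, -9, 5)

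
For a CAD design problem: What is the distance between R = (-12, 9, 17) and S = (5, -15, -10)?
d = √[(17)² + (-24)² + (-27)²] = √1594 = 39.92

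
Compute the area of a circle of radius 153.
Area = pi * r²
Area = pi * 153²
Area = pi * 23409
Area = 73541.54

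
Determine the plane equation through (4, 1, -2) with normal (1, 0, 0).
d = n·P = (1)(4) + (0)(1) + (0)(-2) = 4
Plane: x = 4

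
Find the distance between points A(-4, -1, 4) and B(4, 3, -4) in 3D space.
d = √[(8)² + (4)² + (-8)²] = √144 = 12.0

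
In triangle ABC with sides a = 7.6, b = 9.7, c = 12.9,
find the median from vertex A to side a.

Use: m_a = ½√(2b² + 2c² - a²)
m_a = ½√(2·9.7² + 2·12.9² - 7.6²)
m_a = ½√(188.18 + 332.82 - 57.76) = ½√463.24 = 10.76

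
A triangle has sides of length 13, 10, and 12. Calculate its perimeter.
Perimeter = sum of all sides
Perimeter = 13 + 10 + 12
Perimeter = 35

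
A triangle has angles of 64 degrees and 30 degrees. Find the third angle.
Sum of angles in a triangle = 180 degrees
Third angle = 180 - 64 - 30
Third angle = 86 degrees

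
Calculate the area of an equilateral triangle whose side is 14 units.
Area = (sqrt(3)/4) * s²
Area = (sqrt(3)/4) * 14²
Area = (sqrt(3)/4) * 196
Area = 84.87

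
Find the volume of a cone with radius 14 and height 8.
Volume = (1/3) * pi * r² * h
Volume = (1/3) * pi * 14² * 8
Volume = (1/3) * pi * 196 * 8
Volume = (1/3) * pi * 1568
Volume = 1642.01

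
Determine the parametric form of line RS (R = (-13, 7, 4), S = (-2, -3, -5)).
Direction vector d = S - R = (11, -10, -9)
x = -13 + 11t, y = 7 - 10t, z = 4 - 9t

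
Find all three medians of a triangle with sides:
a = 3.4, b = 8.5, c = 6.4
Using m_x = ½√(2y² + 2z² - x²):
m_a = ½√(2·8.5² + 2·6.4² - 3.4²) = ½√214.86 = 7.329
m_b = ½√(2·3.4² + 2·6.4² - 8.5²) = ½√32.79 = 2.863
m_c = ½√(2·3.4² + 2·8.5² - 6.4²) = ½√126.66 = 5.627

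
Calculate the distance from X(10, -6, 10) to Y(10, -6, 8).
d = √[(0)² + (0)² + (-2)²] = √4 = 2.0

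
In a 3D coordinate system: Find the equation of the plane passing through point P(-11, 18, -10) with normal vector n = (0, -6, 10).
d = n·P = (0)(-11) + (-6)(18) + (10)(-10) = -208
Plane: -6y + 10z = -208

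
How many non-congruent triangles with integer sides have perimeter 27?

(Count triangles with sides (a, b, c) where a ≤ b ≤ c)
With a ≤ b ≤ c and a + b + c = 27, the triangle inequality a + b > c gives c < 27/2, so c ≤ 13.
Iterate a from 1 to ⌊p/3⌋ = 9; for each a, b ranges from a to ⌊(p−a)/2⌋ with c = p − a − b, keeping only c ≥ b.
Triples: (1, 13, 13), (2, 12, 13), (3, 11, 13), …
Count = 19 triangles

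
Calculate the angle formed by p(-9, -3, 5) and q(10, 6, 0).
p·q = -108, |p|² = 115, |q|² = 136
cos θ = -108/√15640 ≈ -0.8636
θ ≈ 149.7°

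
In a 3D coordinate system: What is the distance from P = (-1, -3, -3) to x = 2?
d = |1(-1) + 0(-3) + 0(-3) - (2)| / √(1² + 0² + 0²) = 3/√1 = 3.0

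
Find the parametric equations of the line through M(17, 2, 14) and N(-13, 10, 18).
Direction vector d = N - M = (-30, 8, 4)
x = 17 - 30t, y = 2 + 8t, z = 14 + 4t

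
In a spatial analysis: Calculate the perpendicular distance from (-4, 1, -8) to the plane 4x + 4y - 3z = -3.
d = |4(-4) + 4(1) + (-3)(-8) - (-3)| / √(4² + 4² + (-3)²) = 15/√41 = 2.343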